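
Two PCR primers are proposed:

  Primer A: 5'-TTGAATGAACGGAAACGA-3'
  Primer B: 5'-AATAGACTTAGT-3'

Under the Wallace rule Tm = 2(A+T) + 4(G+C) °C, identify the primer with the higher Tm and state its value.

Primer A, 50°C

Primer A: A+T=11, G+C=7 → Tm = 2(11)+4(7) = 50°C
Primer B: A+T=9, G+C=3 → Tm = 2(9)+4(3) = 30°C
50°C vs 30°C → primer A is higher.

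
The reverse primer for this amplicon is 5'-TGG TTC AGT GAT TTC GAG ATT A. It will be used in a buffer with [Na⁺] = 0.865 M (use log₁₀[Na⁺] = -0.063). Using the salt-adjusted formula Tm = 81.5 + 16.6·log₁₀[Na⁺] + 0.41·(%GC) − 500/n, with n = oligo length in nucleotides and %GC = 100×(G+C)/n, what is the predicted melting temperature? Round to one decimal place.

Length n = 22. A=5, C=2, T=9, G=6
G+C = 8, so %GC = 8/22 × 100 = 36.364%
Salt term: 16.6 × (-0.063) = -1.046
GC term: 0.41 × 36.364 = 14.909; length term: −500/22 = −22.727
Tm = 81.5 + (-1.046) + 14.909 − 22.727 = 72.636 → 72.6°C

72.6°C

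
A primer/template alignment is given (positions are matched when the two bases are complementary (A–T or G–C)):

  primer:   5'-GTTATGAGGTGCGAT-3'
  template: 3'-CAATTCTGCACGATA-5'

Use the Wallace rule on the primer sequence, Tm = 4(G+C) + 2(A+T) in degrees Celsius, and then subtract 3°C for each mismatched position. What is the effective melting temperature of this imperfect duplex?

Primer base counts: A=3, T=5, G=6, C=1 → A+T=8, G+C=7
Perfect-match Tm = 2(8) + 4(7) = 16 + 28 = 44°C
Mismatches (positions where the bases are not complementary): 3 (at positions 5, 8, 13)
Effective Tm = 44 − 3×3 = 44 − 9 = 35°C

35°C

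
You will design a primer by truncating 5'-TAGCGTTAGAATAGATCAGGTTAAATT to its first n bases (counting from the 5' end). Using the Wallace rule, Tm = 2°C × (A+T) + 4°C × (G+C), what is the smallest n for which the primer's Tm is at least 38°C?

First 13 bases: TAGCGTTAGAATA → Tm = 34°C (< 38°C)
First 14 bases: TAGCGTTAGAATAG → Tm = 38°C (≥ 38°C)
Since every base adds ≥2°C, Tm only increases with n, so the threshold is first crossed at n = 14.

n = 14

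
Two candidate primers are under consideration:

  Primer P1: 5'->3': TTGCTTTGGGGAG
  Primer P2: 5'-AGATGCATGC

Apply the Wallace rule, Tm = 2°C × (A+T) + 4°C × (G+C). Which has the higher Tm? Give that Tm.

Primer P1: A+T=6, G+C=7 → Tm = 2(6)+4(7) = 40°C
Primer P2: A+T=5, G+C=5 → Tm = 2(5)+4(5) = 30°C
40°C vs 30°C → primer P1 is higher.

Primer P1, 40°C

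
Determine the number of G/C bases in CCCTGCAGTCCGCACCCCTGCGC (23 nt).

18

G=5, T=3, C=13, A=2
Total G or C: 5 + 13 = 18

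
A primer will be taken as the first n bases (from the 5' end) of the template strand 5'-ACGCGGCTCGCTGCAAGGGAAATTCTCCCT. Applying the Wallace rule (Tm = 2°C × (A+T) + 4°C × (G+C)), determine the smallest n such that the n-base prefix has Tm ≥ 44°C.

n = 13

First 12 bases: ACGCGGCTCGCT → Tm = 42°C (< 44°C)
First 13 bases: ACGCGGCTCGCTG → Tm = 46°C (≥ 44°C)
Each additional base adds 2°C (A/T) or 4°C (G/C), so Tm is non-decreasing in n; n = 13 is the first length to reach 44°C.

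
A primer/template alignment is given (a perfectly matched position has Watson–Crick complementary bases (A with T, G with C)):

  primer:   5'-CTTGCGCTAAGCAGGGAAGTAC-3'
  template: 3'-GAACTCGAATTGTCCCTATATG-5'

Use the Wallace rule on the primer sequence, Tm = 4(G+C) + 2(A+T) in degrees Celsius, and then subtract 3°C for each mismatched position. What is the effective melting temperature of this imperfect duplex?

Primer base counts: A=6, T=4, G=7, C=5 → A+T=10, G+C=12
Perfect-match Tm = 2(10) + 4(12) = 20 + 48 = 68°C
Mismatches (positions where the bases are not complementary): 5 (at positions 5, 9, 11, 18, 19)
Effective Tm = 68 − 5×3 = 68 − 15 = 53°C

53°C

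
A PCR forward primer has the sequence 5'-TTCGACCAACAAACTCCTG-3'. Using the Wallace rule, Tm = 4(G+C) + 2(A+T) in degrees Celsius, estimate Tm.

Scanning the sequence gives G=2, T=4, A=6, C=7.
So N_AT = 10 and N_GC = 9.
Tm = 2(10) + 4(9) = 20 + 36 = 56°C

56°C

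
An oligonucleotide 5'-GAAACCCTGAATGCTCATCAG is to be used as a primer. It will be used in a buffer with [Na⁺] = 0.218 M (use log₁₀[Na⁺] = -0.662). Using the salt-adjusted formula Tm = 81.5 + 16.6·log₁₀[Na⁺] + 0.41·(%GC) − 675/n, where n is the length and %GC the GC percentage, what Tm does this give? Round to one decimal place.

Length n = 21. Base counts: G=4, A=7, C=6, T=4
G+C = 10, so %GC = 10/21 × 100 = 47.619%
Salt term: 16.6 × (-0.662) = -10.989
GC term: 0.41 × 47.619 = 19.524; length term: −675/21 = −32.143
Tm = 81.5 + (-10.989) + 19.524 − 32.143 = 57.892 → 57.9°C

57.9°C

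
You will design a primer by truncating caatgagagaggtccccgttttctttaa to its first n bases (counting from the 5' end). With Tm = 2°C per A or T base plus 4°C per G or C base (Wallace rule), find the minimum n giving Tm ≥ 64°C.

First 20 bases: CAATGAGAGAGGTCCCCGTT → Tm = 62°C (< 64°C)
First 21 bases: CAATGAGAGAGGTCCCCGTTT → Tm = 64°C (≥ 64°C)
Each additional base adds 2°C (A/T) or 4°C (G/C), so Tm is non-decreasing in n; n = 21 is the first length to reach 64°C.

n = 21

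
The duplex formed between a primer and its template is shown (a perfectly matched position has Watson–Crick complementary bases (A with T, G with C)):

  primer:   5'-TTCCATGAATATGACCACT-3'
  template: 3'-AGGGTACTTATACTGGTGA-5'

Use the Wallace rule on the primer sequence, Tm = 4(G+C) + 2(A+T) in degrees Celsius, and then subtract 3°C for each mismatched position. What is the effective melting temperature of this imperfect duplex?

Primer base counts: A=6, T=6, G=2, C=5 → A+T=12, G+C=7
Perfect-match Tm = 2(12) + 4(7) = 24 + 28 = 52°C
Mismatches (positions where the bases are not complementary): 1 (at position 2)
Effective Tm = 52 − 1×3 = 52 − 3 = 49°C

49°C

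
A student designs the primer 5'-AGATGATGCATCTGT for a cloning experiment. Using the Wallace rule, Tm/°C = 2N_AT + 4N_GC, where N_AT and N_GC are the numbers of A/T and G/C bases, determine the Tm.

42°C

Counting bases: G=4, T=5, A=4, C=2
A+T = 9, G+C = 6
Tm = 2(9) + 4(6) = 18 + 24 = 42°C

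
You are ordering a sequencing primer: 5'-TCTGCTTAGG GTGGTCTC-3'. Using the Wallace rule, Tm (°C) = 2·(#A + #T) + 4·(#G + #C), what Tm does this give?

56°C

Base counts: C=4, G=6, A=1, T=7
So N_AT = 8 and N_GC = 10.
Tm = 2×8 + 4×10 = 56°C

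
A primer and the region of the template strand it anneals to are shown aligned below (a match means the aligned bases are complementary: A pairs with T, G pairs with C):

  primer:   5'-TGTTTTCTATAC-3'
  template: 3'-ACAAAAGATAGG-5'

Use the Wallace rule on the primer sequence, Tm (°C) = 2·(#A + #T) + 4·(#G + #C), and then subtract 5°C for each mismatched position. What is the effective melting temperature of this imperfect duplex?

Primer base counts: A=2, T=7, G=1, C=2 → A+T=9, G+C=3
Perfect-match Tm = 2(9) + 4(3) = 18 + 12 = 30°C
Mismatches (positions where the bases are not complementary): 1 (at position 11)
Effective Tm = 30 − 1×5 = 30 − 5 = 25°C

25°C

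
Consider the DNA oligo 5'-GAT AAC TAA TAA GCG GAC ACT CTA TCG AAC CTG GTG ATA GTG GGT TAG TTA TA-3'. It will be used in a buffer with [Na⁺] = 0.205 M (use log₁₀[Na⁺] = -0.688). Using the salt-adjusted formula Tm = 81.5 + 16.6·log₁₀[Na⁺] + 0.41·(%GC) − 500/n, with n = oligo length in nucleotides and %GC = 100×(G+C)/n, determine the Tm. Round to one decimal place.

76.9°C

Length n = 53. Base counts: C=8, T=15, A=17, G=13
G+C = 21, so %GC = 21/53 × 100 = 39.623%
Salt term: 16.6 × (-0.688) = -11.421
GC term: 0.41 × 39.623 = 16.245; length term: −500/53 = −9.434
Tm = 81.5 + (-11.421) + 16.245 − 9.434 = 76.89 → 76.9°C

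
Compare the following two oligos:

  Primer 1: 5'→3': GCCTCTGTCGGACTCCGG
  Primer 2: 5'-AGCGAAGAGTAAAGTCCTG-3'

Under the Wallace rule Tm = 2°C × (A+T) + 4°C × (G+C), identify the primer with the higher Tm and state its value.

Primer 1: A+T=5, G+C=13 → Tm = 2(5)+4(13) = 62°C
Primer 2: A+T=10, G+C=9 → Tm = 2(10)+4(9) = 56°C
62°C vs 56°C → primer 1 is higher.

Primer 1, 62°C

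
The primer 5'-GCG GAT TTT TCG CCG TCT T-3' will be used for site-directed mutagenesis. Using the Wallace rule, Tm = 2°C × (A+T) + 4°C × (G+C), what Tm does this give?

A=1, C=5, G=5, T=8
A+T = 9, G+C = 10
Tm = 2(9) + 4(10) = 18 + 40 = 58°C

58°C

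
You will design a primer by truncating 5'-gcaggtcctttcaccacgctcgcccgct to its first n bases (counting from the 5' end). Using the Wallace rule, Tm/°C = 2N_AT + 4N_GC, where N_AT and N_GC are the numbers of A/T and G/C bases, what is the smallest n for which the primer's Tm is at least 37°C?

n = 12

First 11 bases: GCAGGTCCTTT → Tm = 34°C (< 37°C)
First 12 bases: GCAGGTCCTTTC → Tm = 38°C (≥ 37°C)
Each additional base adds 2°C (A/T) or 4°C (G/C), so Tm is non-decreasing in n; n = 12 is the first length to reach 37°C.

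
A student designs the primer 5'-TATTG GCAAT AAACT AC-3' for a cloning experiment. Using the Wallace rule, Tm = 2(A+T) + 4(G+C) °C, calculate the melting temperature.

Scanning the sequence gives A=7, G=2, T=5, C=3.
So N_AT = 12 and N_GC = 5.
Tm = 4·5 + 2·12 = 20 + 24 = 44°C

44°C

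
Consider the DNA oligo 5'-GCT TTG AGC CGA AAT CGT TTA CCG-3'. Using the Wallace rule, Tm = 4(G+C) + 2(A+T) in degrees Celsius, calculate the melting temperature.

72°C

Counting bases: C=6, T=7, A=5, G=6
A+T = 12, G+C = 12
Tm = 2×12 + 4×12 = 72°C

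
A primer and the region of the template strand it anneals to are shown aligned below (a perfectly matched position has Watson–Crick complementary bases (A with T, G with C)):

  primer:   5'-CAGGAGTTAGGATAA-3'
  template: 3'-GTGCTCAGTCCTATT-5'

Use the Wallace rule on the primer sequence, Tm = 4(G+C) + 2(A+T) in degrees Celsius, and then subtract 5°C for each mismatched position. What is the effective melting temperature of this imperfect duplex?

32°C

Primer base counts: A=6, T=3, G=5, C=1 → A+T=9, G+C=6
Perfect-match Tm = 2(9) + 4(6) = 18 + 24 = 42°C
Mismatches (positions where the bases are not complementary): 2 (at positions 3, 8)
Effective Tm = 42 − 2×5 = 42 − 10 = 32°C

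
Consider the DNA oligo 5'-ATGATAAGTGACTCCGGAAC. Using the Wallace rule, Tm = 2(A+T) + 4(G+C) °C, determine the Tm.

58°C

Scanning the sequence gives T=4, C=4, G=5, A=7.
So N_AT = 11 and N_GC = 9.
Tm = 2(11) + 4(9) = 22 + 36 = 58°C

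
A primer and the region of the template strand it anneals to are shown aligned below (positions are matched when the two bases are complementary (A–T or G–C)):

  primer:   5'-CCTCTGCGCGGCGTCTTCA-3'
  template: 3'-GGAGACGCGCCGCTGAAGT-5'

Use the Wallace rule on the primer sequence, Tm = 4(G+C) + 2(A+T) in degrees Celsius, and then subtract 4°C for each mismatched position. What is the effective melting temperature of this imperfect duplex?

Primer base counts: A=1, T=5, G=5, C=8 → A+T=6, G+C=13
Perfect-match Tm = 2(6) + 4(13) = 12 + 52 = 64°C
Mismatches (positions where the bases are not complementary): 1 (at position 14)
Effective Tm = 64 − 1×4 = 64 − 4 = 60°C

60°C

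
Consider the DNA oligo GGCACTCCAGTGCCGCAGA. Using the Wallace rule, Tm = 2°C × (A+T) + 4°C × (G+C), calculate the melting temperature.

64°C

Base counts: G=6, T=2, C=7, A=4
AT pairs contribute 6, GC pairs contribute 13.
Tm = 2×6 + 4×13 = 64°C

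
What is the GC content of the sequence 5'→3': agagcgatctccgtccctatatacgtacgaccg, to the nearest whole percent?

C=11, A=8, G=7, T=7
G+C = 7 + 11 = 18 out of 33 bases
%GC = 18/33 × 100 = 54.55% ≈ 55%

55%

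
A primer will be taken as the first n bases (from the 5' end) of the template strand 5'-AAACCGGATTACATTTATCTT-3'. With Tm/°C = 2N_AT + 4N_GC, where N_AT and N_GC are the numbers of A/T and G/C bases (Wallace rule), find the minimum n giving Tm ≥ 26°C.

n = 9

First 8 bases: AAACCGGA → Tm = 24°C (< 26°C)
First 9 bases: AAACCGGAT → Tm = 26°C (≥ 26°C)
Each additional base adds 2°C (A/T) or 4°C (G/C), so Tm is non-decreasing in n; n = 9 is the first length to reach 26°C.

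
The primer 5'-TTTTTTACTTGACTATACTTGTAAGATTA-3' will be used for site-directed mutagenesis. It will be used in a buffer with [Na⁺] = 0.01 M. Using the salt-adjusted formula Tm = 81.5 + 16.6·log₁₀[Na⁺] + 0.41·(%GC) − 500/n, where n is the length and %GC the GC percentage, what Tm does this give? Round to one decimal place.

39.5°C

Length n = 29. Scanning the sequence gives C=3, T=15, A=8, G=3.
G+C = 6, so %GC = 6/29 × 100 = 20.69%
Salt term: 16.6 × (-2) = -33.2
GC term: 0.41 × 20.69 = 8.483; length term: −500/29 = −17.241
Tm = 81.5 + (-33.2) + 8.483 − 17.241 = 39.542 → 39.5°C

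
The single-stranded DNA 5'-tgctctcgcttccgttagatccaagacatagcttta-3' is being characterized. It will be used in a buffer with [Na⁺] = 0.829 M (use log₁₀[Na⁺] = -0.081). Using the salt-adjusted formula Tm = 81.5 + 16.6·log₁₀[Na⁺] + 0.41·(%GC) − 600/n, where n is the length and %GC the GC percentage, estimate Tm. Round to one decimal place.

81.7°C

Length n = 36. Base counts: A=8, G=6, C=10, T=12
G+C = 16, so %GC = 16/36 × 100 = 44.444%
Salt term: 16.6 × (-0.081) = -1.345
GC term: 0.41 × 44.444 = 18.222; length term: −600/36 = −16.667
Tm = 81.5 + (-1.345) + 18.222 − 16.667 = 81.71 → 81.7°C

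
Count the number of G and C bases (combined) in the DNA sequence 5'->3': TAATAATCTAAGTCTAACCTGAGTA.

Base counts: G=3, T=8, A=10, C=4
Total G or C: 3 + 4 = 7

7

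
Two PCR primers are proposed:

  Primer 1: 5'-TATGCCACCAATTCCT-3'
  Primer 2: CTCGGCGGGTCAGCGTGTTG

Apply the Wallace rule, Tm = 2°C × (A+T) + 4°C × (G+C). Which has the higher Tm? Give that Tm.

Primer 2, 68°C

Primer 1: A+T=9, G+C=7 → Tm = 2(9)+4(7) = 46°C
Primer 2: A+T=6, G+C=14 → Tm = 2(6)+4(14) = 68°C
46°C vs 68°C → primer 2 is higher.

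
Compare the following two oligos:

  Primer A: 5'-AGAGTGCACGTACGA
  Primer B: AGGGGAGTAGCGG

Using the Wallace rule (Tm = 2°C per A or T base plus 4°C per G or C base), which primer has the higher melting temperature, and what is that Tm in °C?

Primer A: A+T=7, G+C=8 → Tm = 2(7)+4(8) = 46°C
Primer B: A+T=4, G+C=9 → Tm = 2(4)+4(9) = 44°C
46°C vs 44°C → primer A is higher.

Primer A, 46°C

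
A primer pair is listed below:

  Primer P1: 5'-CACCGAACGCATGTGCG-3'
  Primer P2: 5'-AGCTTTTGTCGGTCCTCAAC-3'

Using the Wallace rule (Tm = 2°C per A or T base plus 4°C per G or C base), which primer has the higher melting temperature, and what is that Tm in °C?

Primer P1: A+T=6, G+C=11 → Tm = 2(6)+4(11) = 56°C
Primer P2: A+T=10, G+C=10 → Tm = 2(10)+4(10) = 60°C
56°C vs 60°C → primer P2 is higher.

Primer P2, 60°C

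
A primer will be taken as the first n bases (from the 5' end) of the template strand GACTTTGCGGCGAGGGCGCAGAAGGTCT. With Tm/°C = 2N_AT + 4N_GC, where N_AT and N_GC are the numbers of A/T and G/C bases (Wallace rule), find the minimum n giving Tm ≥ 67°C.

First 19 bases: GACTTTGCGGCGAGGGCGC → Tm = 66°C (< 67°C)
First 20 bases: GACTTTGCGGCGAGGGCGCA → Tm = 68°C (≥ 67°C)
Each additional base adds 2°C (A/T) or 4°C (G/C), so Tm is non-decreasing in n; n = 20 is the first length to reach 67°C.

n = 20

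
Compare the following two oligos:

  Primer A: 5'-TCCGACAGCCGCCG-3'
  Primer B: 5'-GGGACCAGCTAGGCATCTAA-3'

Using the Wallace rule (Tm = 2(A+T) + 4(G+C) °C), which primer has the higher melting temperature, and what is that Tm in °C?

Primer A: A+T=3, G+C=11 → Tm = 2(3)+4(11) = 50°C
Primer B: A+T=9, G+C=11 → Tm = 2(9)+4(11) = 62°C
50°C vs 62°C → primer B is higher.

Primer B, 62°C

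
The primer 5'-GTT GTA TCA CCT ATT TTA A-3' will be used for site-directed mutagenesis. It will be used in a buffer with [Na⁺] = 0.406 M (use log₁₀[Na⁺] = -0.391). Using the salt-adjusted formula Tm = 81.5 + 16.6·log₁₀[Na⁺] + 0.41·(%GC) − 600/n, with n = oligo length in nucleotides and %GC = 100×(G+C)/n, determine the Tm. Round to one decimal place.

54.2°C

Length n = 19. Counting bases: T=9, C=3, A=5, G=2
G+C = 5, so %GC = 5/19 × 100 = 26.316%
Salt term: 16.6 × (-0.391) = -6.491
GC term: 0.41 × 26.316 = 10.79; length term: −600/19 = −31.579
Tm = 81.5 + (-6.491) + 10.79 − 31.579 = 54.22 → 54.2°C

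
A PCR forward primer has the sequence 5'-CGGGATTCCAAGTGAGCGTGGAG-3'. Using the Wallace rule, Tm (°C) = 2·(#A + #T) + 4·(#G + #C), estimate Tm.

74°C

Base counts: A=5, G=10, T=4, C=4
A+T = 9, G+C = 14
Tm = 4·14 + 2·9 = 56 + 18 = 74°C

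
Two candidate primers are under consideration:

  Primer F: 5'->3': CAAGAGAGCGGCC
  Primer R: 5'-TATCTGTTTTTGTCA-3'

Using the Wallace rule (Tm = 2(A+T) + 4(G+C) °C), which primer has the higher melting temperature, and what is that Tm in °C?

Primer F, 44°C

Primer F: A+T=4, G+C=9 → Tm = 2(4)+4(9) = 44°C
Primer R: A+T=11, G+C=4 → Tm = 2(11)+4(4) = 38°C
44°C vs 38°C → primer F is higher.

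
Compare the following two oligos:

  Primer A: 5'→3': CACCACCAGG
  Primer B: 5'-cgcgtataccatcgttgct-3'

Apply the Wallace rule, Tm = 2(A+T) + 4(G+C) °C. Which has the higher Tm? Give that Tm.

Primer A: A+T=3, G+C=7 → Tm = 2(3)+4(7) = 34°C
Primer B: A+T=9, G+C=10 → Tm = 2(9)+4(10) = 58°C
34°C vs 58°C → primer B is higher.

Primer B, 58°C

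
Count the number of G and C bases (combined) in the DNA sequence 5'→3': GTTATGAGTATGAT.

Base counts: G=4, C=0, A=4, T=6
Total G or C: 4 + 0 = 4

4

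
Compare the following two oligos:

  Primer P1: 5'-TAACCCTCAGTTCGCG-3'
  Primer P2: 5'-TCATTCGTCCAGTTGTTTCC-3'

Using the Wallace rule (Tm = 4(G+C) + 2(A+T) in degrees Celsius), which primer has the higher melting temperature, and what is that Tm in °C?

Primer P2, 58°C

Primer P1: A+T=7, G+C=9 → Tm = 2(7)+4(9) = 50°C
Primer P2: A+T=11, G+C=9 → Tm = 2(11)+4(9) = 58°C
50°C vs 58°C → primer P2 is higher.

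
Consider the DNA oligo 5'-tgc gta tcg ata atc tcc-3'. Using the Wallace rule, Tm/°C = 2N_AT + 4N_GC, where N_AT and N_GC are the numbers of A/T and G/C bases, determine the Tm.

Base counts: G=3, T=6, C=5, A=4
A+T = 10, G+C = 8
Tm = 2(10) + 4(8) = 20 + 32 = 52°C

52°C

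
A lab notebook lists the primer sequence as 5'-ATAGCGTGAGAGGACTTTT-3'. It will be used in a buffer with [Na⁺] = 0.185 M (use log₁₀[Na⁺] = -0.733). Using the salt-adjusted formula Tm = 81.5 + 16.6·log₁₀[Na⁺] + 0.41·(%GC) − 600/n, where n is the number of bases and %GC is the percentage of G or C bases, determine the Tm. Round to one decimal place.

55.0°C

Length n = 19. Scanning the sequence gives T=6, C=2, G=6, A=5.
G+C = 8, so %GC = 8/19 × 100 = 42.105%
Salt term: 16.6 × (-0.733) = -12.168
GC term: 0.41 × 42.105 = 17.263; length term: −600/19 = −31.579
Tm = 81.5 + (-12.168) + 17.263 − 31.579 = 55.016 → 55.0°C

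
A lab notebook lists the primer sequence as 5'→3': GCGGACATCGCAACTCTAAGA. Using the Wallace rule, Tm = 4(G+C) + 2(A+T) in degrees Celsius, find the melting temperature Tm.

G=5, A=7, T=3, C=6
AT pairs contribute 10, GC pairs contribute 11.
Tm = 2×10 + 4×11 = 64°C

64°C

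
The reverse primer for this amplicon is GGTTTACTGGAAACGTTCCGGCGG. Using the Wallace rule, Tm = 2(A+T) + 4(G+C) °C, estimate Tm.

Counting bases: C=5, T=6, G=9, A=4
A+T = 10, G+C = 14
Tm = 2(10) + 4(14) = 20 + 56 = 76°C

76°C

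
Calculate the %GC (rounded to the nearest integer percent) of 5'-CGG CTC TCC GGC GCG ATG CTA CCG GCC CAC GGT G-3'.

Counting bases: T=5, G=12, A=3, C=14
G+C = 12 + 14 = 26 out of 34 bases
%GC = 26/34 × 100 = 76.47% ≈ 76%

76%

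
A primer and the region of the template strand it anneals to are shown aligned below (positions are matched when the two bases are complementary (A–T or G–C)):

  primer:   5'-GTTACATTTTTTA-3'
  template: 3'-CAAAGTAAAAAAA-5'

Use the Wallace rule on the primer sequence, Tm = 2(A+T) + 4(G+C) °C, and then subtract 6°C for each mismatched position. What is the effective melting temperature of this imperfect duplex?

Primer base counts: A=3, T=8, G=1, C=1 → A+T=11, G+C=2
Perfect-match Tm = 2(11) + 4(2) = 22 + 8 = 30°C
Mismatches (positions where the bases are not complementary): 2 (at positions 4, 13)
Effective Tm = 30 − 2×6 = 30 − 12 = 18°C

18°C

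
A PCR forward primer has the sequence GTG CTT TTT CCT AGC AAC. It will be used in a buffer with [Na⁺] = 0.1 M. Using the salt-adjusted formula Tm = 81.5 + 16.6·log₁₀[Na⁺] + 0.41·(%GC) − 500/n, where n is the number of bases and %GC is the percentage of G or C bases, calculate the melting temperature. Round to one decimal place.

55.3°C

Length n = 18. Scanning the sequence gives A=3, T=7, G=3, C=5.
G+C = 8, so %GC = 8/18 × 100 = 44.444%
Salt term: 16.6 × (-1) = -16.6
GC term: 0.41 × 44.444 = 18.222; length term: −500/18 = −27.778
Tm = 81.5 + (-16.6) + 18.222 − 27.778 = 55.344 → 55.3°C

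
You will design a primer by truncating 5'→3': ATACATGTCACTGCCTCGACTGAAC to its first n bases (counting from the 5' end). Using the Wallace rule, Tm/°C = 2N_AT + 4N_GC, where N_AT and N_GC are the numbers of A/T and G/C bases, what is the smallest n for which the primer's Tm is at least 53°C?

n = 18

First 17 bases: ATACATGTCACTGCCTC → Tm = 50°C (< 53°C)
First 18 bases: ATACATGTCACTGCCTCG → Tm = 54°C (≥ 53°C)
Each additional base adds 2°C (A/T) or 4°C (G/C), so Tm is non-decreasing in n; n = 18 is the first length to reach 53°C.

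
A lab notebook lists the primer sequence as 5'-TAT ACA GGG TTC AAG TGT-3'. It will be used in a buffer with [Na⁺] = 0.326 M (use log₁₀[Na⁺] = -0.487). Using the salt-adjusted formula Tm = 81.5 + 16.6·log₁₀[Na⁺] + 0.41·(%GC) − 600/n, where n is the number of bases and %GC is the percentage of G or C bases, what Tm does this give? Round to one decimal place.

Length n = 18. A=5, C=2, G=5, T=6
G+C = 7, so %GC = 7/18 × 100 = 38.889%
Salt term: 16.6 × (-0.487) = -8.084
GC term: 0.41 × 38.889 = 15.944; length term: −600/18 = −33.333
Tm = 81.5 + (-8.084) + 15.944 − 33.333 = 56.027 → 56.0°C

56.0°C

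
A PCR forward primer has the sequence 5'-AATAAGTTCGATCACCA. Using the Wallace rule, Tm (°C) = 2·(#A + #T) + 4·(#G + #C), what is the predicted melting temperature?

C=4, G=2, T=4, A=7
A+T = 11, G+C = 6
Tm = 4·6 + 2·11 = 24 + 22 = 46°C

46°C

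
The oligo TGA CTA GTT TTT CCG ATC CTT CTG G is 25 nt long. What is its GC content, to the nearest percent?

44%

Base counts: G=5, T=11, C=6, A=3
G+C = 5 + 6 = 11 out of 25 bases
%GC = 11/25 × 100 = 44% ≈ 44%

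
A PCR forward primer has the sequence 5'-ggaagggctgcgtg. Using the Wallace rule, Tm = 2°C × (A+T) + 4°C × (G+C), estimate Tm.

T=2, A=2, C=2, G=8
A+T = 4, G+C = 10
Tm = 2(4) + 4(10) = 8 + 40 = 48°C

48°C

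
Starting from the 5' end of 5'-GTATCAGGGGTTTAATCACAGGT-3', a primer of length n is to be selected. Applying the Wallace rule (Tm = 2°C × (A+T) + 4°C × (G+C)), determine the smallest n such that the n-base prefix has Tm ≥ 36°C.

n = 12

First 11 bases: GTATCAGGGGT → Tm = 34°C (< 36°C)
First 12 bases: GTATCAGGGGTT → Tm = 36°C (≥ 36°C)
Each additional base adds 2°C (A/T) or 4°C (G/C), so Tm is non-decreasing in n; n = 12 is the first length to reach 36°C.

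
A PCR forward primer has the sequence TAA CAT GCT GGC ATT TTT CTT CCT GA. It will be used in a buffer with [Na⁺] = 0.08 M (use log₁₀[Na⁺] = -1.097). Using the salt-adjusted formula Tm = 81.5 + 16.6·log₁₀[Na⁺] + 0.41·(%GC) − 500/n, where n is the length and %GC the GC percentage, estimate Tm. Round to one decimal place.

59.8°C

Length n = 26. Counting bases: C=6, A=5, T=11, G=4
G+C = 10, so %GC = 10/26 × 100 = 38.462%
Salt term: 16.6 × (-1.097) = -18.21
GC term: 0.41 × 38.462 = 15.769; length term: −500/26 = −19.231
Tm = 81.5 + (-18.21) + 15.769 − 19.231 = 59.828 → 59.8°C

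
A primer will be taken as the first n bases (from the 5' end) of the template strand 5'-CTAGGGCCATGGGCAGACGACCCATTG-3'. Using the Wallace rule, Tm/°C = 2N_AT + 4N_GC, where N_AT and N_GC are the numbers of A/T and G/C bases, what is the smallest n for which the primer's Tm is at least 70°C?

n = 21

First 20 bases: CTAGGGCCATGGGCAGACGA → Tm = 66°C (< 70°C)
First 21 bases: CTAGGGCCATGGGCAGACGAC → Tm = 70°C (≥ 70°C)
Since every base adds ≥2°C, Tm only increases with n, so the threshold is first crossed at n = 21.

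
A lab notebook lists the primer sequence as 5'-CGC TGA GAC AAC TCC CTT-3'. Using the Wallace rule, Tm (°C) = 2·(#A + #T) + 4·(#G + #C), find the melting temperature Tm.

Scanning the sequence gives A=4, G=3, C=7, T=4.
AT pairs contribute 8, GC pairs contribute 10.
Tm = 2(8) + 4(10) = 16 + 40 = 56°C

56°C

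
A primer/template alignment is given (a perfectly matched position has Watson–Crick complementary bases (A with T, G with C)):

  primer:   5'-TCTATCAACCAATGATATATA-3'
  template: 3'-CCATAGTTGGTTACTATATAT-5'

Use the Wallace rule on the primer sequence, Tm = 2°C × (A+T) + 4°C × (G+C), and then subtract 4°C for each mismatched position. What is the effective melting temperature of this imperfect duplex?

Primer base counts: A=9, T=7, G=1, C=4 → A+T=16, G+C=5
Perfect-match Tm = 2(16) + 4(5) = 32 + 20 = 52°C
Mismatches (positions where the bases are not complementary): 2 (at positions 1, 2)
Effective Tm = 52 − 2×4 = 52 − 8 = 44°C

44°C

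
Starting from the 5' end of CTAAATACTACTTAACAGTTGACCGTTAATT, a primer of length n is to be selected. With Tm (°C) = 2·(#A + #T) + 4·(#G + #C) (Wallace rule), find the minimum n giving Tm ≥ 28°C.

First 10 bases: CTAAATACTA → Tm = 24°C (< 28°C)
First 11 bases: CTAAATACTAC → Tm = 28°C (≥ 28°C)
Each additional base adds 2°C (A/T) or 4°C (G/C), so Tm is non-decreasing in n; n = 11 is the first length to reach 28°C.

n = 11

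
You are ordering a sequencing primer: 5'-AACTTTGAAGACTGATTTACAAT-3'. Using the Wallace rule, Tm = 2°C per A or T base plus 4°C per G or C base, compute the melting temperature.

58°C

Base counts: C=3, A=9, T=8, G=3
AT pairs contribute 17, GC pairs contribute 6.
Tm = 4·6 + 2·17 = 24 + 34 = 58°C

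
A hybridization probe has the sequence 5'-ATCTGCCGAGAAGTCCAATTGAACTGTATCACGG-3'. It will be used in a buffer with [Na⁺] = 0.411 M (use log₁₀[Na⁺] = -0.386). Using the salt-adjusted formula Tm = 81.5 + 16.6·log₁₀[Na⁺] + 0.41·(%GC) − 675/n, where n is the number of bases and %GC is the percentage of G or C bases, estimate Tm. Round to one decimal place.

Length n = 34. Counting bases: T=8, G=8, A=10, C=8
G+C = 16, so %GC = 16/34 × 100 = 47.059%
Salt term: 16.6 × (-0.386) = -6.408
GC term: 0.41 × 47.059 = 19.294; length term: −675/34 = −19.853
Tm = 81.5 + (-6.408) + 19.294 − 19.853 = 74.533 → 74.5°C

74.5°C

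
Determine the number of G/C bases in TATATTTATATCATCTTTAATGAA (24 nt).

Base counts: C=2, T=12, G=1, A=9
G+C = 1 + 2 = 3

3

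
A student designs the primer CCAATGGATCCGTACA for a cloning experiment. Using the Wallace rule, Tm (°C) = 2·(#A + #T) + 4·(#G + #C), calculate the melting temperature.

48°C

Counting bases: T=3, C=5, A=5, G=3
So N_AT = 8 and N_GC = 8.
Tm = 2×8 + 4×8 = 48°C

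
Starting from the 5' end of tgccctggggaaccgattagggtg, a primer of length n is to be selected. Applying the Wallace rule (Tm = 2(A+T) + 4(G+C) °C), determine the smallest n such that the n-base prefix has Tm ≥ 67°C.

n = 21

First 20 bases: TGCCCTGGGGAACCGATTAG → Tm = 64°C (< 67°C)
First 21 bases: TGCCCTGGGGAACCGATTAGG → Tm = 68°C (≥ 67°C)
Each additional base adds 2°C (A/T) or 4°C (G/C), so Tm is non-decreasing in n; n = 21 is the first length to reach 67°C.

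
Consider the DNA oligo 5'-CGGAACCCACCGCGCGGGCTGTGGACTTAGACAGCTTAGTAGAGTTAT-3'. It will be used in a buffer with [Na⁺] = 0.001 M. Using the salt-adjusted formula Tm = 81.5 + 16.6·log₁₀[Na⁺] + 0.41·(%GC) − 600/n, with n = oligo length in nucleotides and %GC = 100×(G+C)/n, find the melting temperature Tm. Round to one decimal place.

Length n = 48. Counting bases: A=11, T=10, C=12, G=15
G+C = 27, so %GC = 27/48 × 100 = 56.25%
Salt term: 16.6 × (-3) = -49.8
GC term: 0.41 × 56.25 = 23.062; length term: −600/48 = −12.5
Tm = 81.5 + (-49.8) + 23.062 − 12.5 = 42.262 → 42.3°C

42.3°C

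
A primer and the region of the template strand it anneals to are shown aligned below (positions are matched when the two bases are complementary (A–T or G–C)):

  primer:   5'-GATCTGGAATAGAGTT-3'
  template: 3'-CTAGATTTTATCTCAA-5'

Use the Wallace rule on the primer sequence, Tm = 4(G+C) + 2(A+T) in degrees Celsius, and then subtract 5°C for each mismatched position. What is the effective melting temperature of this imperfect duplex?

Primer base counts: A=5, T=5, G=5, C=1 → A+T=10, G+C=6
Perfect-match Tm = 2(10) + 4(6) = 20 + 24 = 44°C
Mismatches (positions where the bases are not complementary): 2 (at positions 6, 7)
Effective Tm = 44 − 2×5 = 44 − 10 = 34°C

34°C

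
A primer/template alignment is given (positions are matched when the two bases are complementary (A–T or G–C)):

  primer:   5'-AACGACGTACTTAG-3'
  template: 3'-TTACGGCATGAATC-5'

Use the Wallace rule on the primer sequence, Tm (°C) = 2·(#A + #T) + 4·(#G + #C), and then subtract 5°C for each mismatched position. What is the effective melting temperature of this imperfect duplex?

30°C

Primer base counts: A=5, T=3, G=3, C=3 → A+T=8, G+C=6
Perfect-match Tm = 2(8) + 4(6) = 16 + 24 = 40°C
Mismatches (positions where the bases are not complementary): 2 (at positions 3, 5)
Effective Tm = 40 − 2×5 = 40 − 10 = 30°C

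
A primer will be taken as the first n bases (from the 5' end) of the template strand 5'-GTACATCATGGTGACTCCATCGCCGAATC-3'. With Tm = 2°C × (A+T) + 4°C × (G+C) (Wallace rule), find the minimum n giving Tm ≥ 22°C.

n = 8

First 7 bases: GTACATC → Tm = 20°C (< 22°C)
First 8 bases: GTACATCA → Tm = 22°C (≥ 22°C)
Each additional base adds 2°C (A/T) or 4°C (G/C), so Tm is non-decreasing in n; n = 8 is the first length to reach 22°C.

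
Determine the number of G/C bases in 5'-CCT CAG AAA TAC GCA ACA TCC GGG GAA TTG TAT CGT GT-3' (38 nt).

18

A=11, G=9, T=9, C=9
Total G or C: 9 + 9 = 18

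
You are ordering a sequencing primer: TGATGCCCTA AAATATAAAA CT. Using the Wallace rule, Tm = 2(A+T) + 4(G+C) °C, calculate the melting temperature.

56°C

Counting bases: C=4, G=2, A=10, T=6
A+T = 16, G+C = 6
Tm = 2×16 + 4×6 = 56°C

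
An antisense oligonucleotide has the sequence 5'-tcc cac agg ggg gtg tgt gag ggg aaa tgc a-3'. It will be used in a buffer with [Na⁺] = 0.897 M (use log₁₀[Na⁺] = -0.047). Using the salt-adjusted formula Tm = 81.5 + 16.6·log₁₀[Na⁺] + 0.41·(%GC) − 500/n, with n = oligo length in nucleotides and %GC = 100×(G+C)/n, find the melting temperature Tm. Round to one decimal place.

89.7°C

Length n = 31. Counting bases: C=5, A=7, G=14, T=5
G+C = 19, so %GC = 19/31 × 100 = 61.29%
Salt term: 16.6 × (-0.047) = -0.78
GC term: 0.41 × 61.29 = 25.129; length term: −500/31 = −16.129
Tm = 81.5 + (-0.78) + 25.129 − 16.129 = 89.72 → 89.7°C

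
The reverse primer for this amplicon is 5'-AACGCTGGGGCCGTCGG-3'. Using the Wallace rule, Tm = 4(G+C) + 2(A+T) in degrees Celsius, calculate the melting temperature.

Counting bases: A=2, C=5, G=8, T=2
AT pairs contribute 4, GC pairs contribute 13.
Tm = 4·13 + 2·4 = 52 + 8 = 60°C

60°C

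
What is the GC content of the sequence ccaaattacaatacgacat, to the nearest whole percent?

32%

Scanning the sequence gives C=5, G=1, T=4, A=9.
G+C = 1 + 5 = 6 out of 19 bases
%GC = 6/19 × 100 = 31.58% ≈ 32%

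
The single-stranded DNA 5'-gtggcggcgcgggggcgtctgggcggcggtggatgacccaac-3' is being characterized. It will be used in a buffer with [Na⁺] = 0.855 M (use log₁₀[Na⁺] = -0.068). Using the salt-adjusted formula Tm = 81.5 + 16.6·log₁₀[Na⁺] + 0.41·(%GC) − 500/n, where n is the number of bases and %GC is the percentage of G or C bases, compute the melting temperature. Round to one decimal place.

100.7°C

Length n = 42. Base counts: G=22, C=11, A=4, T=5
G+C = 33, so %GC = 33/42 × 100 = 78.571%
Salt term: 16.6 × (-0.068) = -1.129
GC term: 0.41 × 78.571 = 32.214; length term: −500/42 = −11.905
Tm = 81.5 + (-1.129) + 32.214 − 11.905 = 100.68 → 100.7°C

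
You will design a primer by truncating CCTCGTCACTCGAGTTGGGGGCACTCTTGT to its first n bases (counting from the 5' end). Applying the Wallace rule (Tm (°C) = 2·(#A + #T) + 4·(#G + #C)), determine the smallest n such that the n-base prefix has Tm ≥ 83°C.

First 25 bases: CCTCGTCACTCGAGTTGGGGGCACT → Tm = 82°C (< 83°C)
First 26 bases: CCTCGTCACTCGAGTTGGGGGCACTC → Tm = 86°C (≥ 83°C)
Since every base adds ≥2°C, Tm only increases with n, so the threshold is first crossed at n = 26.

n = 26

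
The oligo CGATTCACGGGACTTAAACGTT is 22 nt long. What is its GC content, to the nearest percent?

Base counts: C=5, A=6, T=6, G=5
G+C = 5 + 5 = 10 out of 22 bases
%GC = 10/22 × 100 = 45.45% ≈ 45%

45%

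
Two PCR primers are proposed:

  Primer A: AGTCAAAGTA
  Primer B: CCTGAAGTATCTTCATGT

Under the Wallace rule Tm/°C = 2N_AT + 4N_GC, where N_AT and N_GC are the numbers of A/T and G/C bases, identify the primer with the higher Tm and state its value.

Primer B, 50°C

Primer A: A+T=7, G+C=3 → Tm = 2(7)+4(3) = 26°C
Primer B: A+T=11, G+C=7 → Tm = 2(11)+4(7) = 50°C
26°C vs 50°C → primer B is higher.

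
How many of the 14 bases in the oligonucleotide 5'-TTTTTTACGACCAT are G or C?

Scanning the sequence gives C=3, A=3, T=7, G=1.
G+C = 1 + 3 = 4

4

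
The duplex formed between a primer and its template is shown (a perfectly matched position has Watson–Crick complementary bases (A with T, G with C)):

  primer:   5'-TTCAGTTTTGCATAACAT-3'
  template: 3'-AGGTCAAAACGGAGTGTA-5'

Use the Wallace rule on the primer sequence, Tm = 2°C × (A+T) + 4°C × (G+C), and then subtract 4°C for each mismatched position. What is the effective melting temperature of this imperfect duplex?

Primer base counts: A=5, T=8, G=2, C=3 → A+T=13, G+C=5
Perfect-match Tm = 2(13) + 4(5) = 26 + 20 = 46°C
Mismatches (positions where the bases are not complementary): 3 (at positions 2, 12, 14)
Effective Tm = 46 − 3×4 = 46 − 12 = 34°C

34°C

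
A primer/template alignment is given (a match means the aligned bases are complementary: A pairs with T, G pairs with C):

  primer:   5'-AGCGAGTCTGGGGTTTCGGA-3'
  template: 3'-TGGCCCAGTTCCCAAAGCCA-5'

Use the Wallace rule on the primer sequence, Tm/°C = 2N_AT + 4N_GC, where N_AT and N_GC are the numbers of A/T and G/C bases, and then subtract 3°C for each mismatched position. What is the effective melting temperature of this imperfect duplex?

Primer base counts: A=3, T=5, G=9, C=3 → A+T=8, G+C=12
Perfect-match Tm = 2(8) + 4(12) = 16 + 48 = 64°C
Mismatches (positions where the bases are not complementary): 5 (at positions 2, 5, 9, 10, 20)
Effective Tm = 64 − 5×3 = 64 − 15 = 49°C

49°C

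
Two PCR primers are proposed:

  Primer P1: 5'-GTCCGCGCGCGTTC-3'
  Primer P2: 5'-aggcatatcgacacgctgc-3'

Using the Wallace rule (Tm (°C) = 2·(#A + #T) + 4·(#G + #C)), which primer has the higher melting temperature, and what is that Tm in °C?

Primer P2, 60°C

Primer P1: A+T=3, G+C=11 → Tm = 2(3)+4(11) = 50°C
Primer P2: A+T=8, G+C=11 → Tm = 2(8)+4(11) = 60°C
50°C vs 60°C → primer P2 is higher.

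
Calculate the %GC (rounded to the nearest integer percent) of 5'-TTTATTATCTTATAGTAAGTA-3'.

14%

G=2, A=7, T=11, C=1
G+C = 2 + 1 = 3 out of 21 bases
%GC = 3/21 × 100 = 14.29% ≈ 14%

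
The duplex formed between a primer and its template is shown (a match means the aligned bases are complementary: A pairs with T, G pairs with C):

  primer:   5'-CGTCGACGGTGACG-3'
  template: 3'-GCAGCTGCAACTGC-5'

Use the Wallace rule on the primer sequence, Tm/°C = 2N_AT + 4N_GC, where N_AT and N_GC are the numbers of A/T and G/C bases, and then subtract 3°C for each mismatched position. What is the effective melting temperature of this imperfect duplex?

45°C

Primer base counts: A=2, T=2, G=6, C=4 → A+T=4, G+C=10
Perfect-match Tm = 2(4) + 4(10) = 8 + 40 = 48°C
Mismatches (positions where the bases are not complementary): 1 (at position 9)
Effective Tm = 48 − 1×3 = 48 − 3 = 45°C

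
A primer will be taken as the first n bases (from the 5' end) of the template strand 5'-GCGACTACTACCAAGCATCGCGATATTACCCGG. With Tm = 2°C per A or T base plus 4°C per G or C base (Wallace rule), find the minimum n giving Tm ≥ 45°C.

n = 15

First 14 bases: GCGACTACTACCAA → Tm = 42°C (< 45°C)
First 15 bases: GCGACTACTACCAAG → Tm = 46°C (≥ 45°C)
Each additional base adds 2°C (A/T) or 4°C (G/C), so Tm is non-decreasing in n; n = 15 is the first length to reach 45°C.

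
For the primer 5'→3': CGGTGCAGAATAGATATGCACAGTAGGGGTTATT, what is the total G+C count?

15

C=4, G=11, A=10, T=9
G+C = 11 + 4 = 15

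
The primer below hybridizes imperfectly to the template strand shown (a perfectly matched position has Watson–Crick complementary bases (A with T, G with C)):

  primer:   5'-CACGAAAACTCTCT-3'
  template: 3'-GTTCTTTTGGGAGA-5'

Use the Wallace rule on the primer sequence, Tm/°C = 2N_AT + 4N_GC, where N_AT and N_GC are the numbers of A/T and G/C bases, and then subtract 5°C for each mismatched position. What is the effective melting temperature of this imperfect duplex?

Primer base counts: A=5, T=3, G=1, C=5 → A+T=8, G+C=6
Perfect-match Tm = 2(8) + 4(6) = 16 + 24 = 40°C
Mismatches (positions where the bases are not complementary): 2 (at positions 3, 10)
Effective Tm = 40 − 2×5 = 40 − 10 = 30°C

30°C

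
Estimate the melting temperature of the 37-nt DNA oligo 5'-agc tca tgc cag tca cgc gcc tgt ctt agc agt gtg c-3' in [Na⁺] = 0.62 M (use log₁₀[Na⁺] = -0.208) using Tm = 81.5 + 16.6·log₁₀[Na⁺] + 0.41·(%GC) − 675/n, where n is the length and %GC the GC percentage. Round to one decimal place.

84.2°C

Length n = 37. Counting bases: G=10, C=12, A=6, T=9
G+C = 22, so %GC = 22/37 × 100 = 59.459%
Salt term: 16.6 × (-0.208) = -3.453
GC term: 0.41 × 59.459 = 24.378; length term: −675/37 = −18.243
Tm = 81.5 + (-3.453) + 24.378 − 18.243 = 84.182 → 84.2°C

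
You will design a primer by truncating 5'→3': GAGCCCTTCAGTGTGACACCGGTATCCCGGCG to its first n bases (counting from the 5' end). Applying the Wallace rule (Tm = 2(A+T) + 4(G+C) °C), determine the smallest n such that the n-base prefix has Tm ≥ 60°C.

First 18 bases: GAGCCCTTCAGTGTGACA → Tm = 56°C (< 60°C)
First 19 bases: GAGCCCTTCAGTGTGACAC → Tm = 60°C (≥ 60°C)
Since every base adds ≥2°C, Tm only increases with n, so the threshold is first crossed at n = 19.

n = 19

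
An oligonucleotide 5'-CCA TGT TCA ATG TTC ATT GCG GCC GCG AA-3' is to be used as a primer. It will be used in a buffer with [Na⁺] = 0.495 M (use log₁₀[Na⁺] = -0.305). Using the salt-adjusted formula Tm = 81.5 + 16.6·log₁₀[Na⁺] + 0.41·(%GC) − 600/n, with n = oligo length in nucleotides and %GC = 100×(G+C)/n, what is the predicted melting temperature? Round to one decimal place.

Length n = 29. T=8, C=8, A=6, G=7
G+C = 15, so %GC = 15/29 × 100 = 51.724%
Salt term: 16.6 × (-0.305) = -5.063
GC term: 0.41 × 51.724 = 21.207; length term: −600/29 = −20.69
Tm = 81.5 + (-5.063) + 21.207 − 20.69 = 76.954 → 77.0°C

77.0°C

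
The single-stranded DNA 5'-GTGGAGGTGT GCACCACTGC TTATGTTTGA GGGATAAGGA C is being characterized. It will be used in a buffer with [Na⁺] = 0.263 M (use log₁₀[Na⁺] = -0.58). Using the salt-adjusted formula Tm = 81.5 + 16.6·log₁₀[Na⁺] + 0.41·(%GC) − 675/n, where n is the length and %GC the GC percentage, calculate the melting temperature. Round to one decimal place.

76.4°C

Length n = 41. Counting bases: C=6, A=9, T=11, G=15
G+C = 21, so %GC = 21/41 × 100 = 51.22%
Salt term: 16.6 × (-0.58) = -9.628
GC term: 0.41 × 51.22 = 21; length term: −675/41 = −16.463
Tm = 81.5 + (-9.628) + 21 − 16.463 = 76.409 → 76.4°C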